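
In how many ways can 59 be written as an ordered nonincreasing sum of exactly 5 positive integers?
p(59, 5 parts) = 4932

Partitions of n into exactly k parts are in bijection with partitions of n − k into at most k parts (subtract 1 from each part). So p(59, exactly 5) = p(54, parts ≤ 5). Computing via the recurrence p(m, j) = p(m, j−1) + p(m−j, j) gives 4932.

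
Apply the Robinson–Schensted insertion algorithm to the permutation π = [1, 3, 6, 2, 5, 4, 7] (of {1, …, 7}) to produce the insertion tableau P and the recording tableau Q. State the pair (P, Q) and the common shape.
P = [1, 2, 4, 7] / [3, 5] / [6];  Q = [1, 2, 3, 7] / [4, 5] / [6];  common shape = (4, 2, 1)

Row-insert the values π_1, π_2, … into P one at a time, bumping the leftmost entry strictly greater than the inserted value down to the next row. The recording tableau Q records, in position (i, j), the step at which that cell was added to P.
  Insert 1 (step 1): P = [1];  Q = [1]
  Insert 3 (step 2): P = [1, 3];  Q = [1, 2]
  Insert 6 (step 3): P = [1, 3, 6];  Q = [1, 2, 3]
  Insert 2 (step 4): P = [1, 2, 6] / [3];  Q = [1, 2, 3] / [4]
  Insert 5 (step 5): P = [1, 2, 5] / [3, 6];  Q = [1, 2, 3] / [4, 5]
  Insert 4 (step 6): P = [1, 2, 4] / [3, 5] / [6];  Q = [1, 2, 3] / [4, 5] / [6]
  Insert 7 (step 7): P = [1, 2, 4, 7] / [3, 5] / [6];  Q = [1, 2, 3, 7] / [4, 5] / [6]
Final shape: (4, 2, 1).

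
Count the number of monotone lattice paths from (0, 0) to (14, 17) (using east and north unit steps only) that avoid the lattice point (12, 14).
Number of paths = 168605525

Total paths from (0, 0) to (14, 17): C(31, 14) = 265182525. Paths through (12, 14): (paths (0, 0) → (12, 14)) × (paths (12, 14) → (14, 17)) = C(26, 12) · C(5, 2) = 9657700 · 10 = 96577000. Avoidance count = 265182525 − 96577000 = 168605525.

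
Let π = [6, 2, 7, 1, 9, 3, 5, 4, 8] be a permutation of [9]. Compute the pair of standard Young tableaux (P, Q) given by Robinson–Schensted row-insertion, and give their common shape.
P = [1, 3, 4, 8] / [2, 5, 9] / [6, 7];  Q = [1, 3, 5, 9] / [2, 6, 7] / [4, 8];  common shape = (4, 3, 2)

Row-insert the values π_1, π_2, … into P one at a time, bumping the leftmost entry strictly greater than the inserted value down to the next row. The recording tableau Q records, in position (i, j), the step at which that cell was added to P.
  Insert 6 (step 1): P = [6];  Q = [1]
  Insert 2 (step 2): P = [2] / [6];  Q = [1] / [2]
  Insert 7 (step 3): P = [2, 7] / [6];  Q = [1, 3] / [2]
  Insert 1 (step 4): P = [1, 7] / [2] / [6];  Q = [1, 3] / [2] / [4]
  Insert 9 (step 5): P = [1, 7, 9] / [2] / [6];  Q = [1, 3, 5] / [2] / [4]
  Insert 3 (step 6): P = [1, 3, 9] / [2, 7] / [6];  Q = [1, 3, 5] / [2, 6] / [4]
  Insert 5 (step 7): P = [1, 3, 5] / [2, 7, 9] / [6];  Q = [1, 3, 5] / [2, 6, 7] / [4]
  Insert 4 (step 8): P = [1, 3, 4] / [2, 5, 9] / [6, 7];  Q = [1, 3, 5] / [2, 6, 7] / [4, 8]
  Insert 8 (step 9): P = [1, 3, 4, 8] / [2, 5, 9] / [6, 7];  Q = [1, 3, 5, 9] / [2, 6, 7] / [4, 8]
Final shape: (4, 3, 2).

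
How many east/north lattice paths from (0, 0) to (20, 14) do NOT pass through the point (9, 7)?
Number of paths = 1027909080

Total paths from (0, 0) to (20, 14): C(34, 20) = 1391975640. Paths through (9, 7): (paths (0, 0) → (9, 7)) × (paths (9, 7) → (20, 14)) = C(16, 9) · C(18, 11) = 11440 · 31824 = 364066560. Avoidance count = 1391975640 − 364066560 = 1027909080.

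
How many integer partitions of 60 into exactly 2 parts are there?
p(60, 2 parts) = 30

Partitions of n into exactly k parts are in bijection with partitions of n − k into at most k parts (subtract 1 from each part). So p(60, exactly 2) = p(58, parts ≤ 2). Computing via the recurrence p(m, j) = p(m, j−1) + p(m−j, j) gives 30.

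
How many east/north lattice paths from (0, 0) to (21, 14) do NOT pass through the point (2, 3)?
Number of paths = 1773686400

Total paths from (0, 0) to (21, 14): C(35, 21) = 2319959400. Paths through (2, 3): (paths (0, 0) → (2, 3)) × (paths (2, 3) → (21, 14)) = C(5, 2) · C(30, 19) = 10 · 54627300 = 546273000. Avoidance count = 2319959400 − 546273000 = 1773686400.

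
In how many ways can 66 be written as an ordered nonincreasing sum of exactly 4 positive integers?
p(66, 4 parts) = 2087

Partitions of n into exactly k parts are in bijection with partitions of n − k into at most k parts (subtract 1 from each part). So p(66, exactly 4) = p(62, parts ≤ 4). Computing via the recurrence p(m, j) = p(m, j−1) + p(m−j, j) gives 2087.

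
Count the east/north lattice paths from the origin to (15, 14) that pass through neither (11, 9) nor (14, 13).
Number of paths = 28036400

Inclusion–exclusion. Total paths: C(29, 15) = 77558760. Through P₁: C(20, 11)·C(9, 4) = 21162960. Through P₂: C(27, 14)·C(2, 1) = 40116600. Since P₁ is strictly southwest of P₂, a monotone path through both must visit P₁ then P₂; paths through both = C(20, 11)·C(7, 3)·C(2, 1) = 11757200. Avoid both = 77558760 − 21162960 − 40116600 + 11757200 = 28036400.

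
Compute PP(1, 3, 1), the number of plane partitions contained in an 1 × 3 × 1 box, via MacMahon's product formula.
PP(1, 3, 1) = 4

Evaluate the triple product over i = 1..1, j = 1..3, k = 1..1. The factors are (2/1) · (3/2) · (4/3). The numerators and denominators telescope so the product is an integer; carrying out the multiplication exactly gives PP(1, 3, 1) = 4.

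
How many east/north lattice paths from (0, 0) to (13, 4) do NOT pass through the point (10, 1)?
Number of paths = 2160

Total paths from (0, 0) to (13, 4): C(17, 13) = 2380. Paths through (10, 1): (paths (0, 0) → (10, 1)) × (paths (10, 1) → (13, 4)) = C(11, 10) · C(6, 3) = 11 · 20 = 220. Avoidance count = 2380 − 220 = 2160.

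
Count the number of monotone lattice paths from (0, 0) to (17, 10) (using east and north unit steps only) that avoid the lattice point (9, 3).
Number of paths = 7020585

Total paths from (0, 0) to (17, 10): C(27, 17) = 8436285. Paths through (9, 3): (paths (0, 0) → (9, 3)) × (paths (9, 3) → (17, 10)) = C(12, 9) · C(15, 8) = 220 · 6435 = 1415700. Avoidance count = 8436285 − 1415700 = 7020585.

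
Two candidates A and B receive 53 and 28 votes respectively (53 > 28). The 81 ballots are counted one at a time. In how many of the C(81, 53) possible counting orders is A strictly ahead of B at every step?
Strict-lead orderings = 1372785385417768454000

Total orderings of the 81 votes with 53 for A: C(81, 53) = 4447824648753569790960. By the Bertrand ballot formula (Cycle Lemma / reflection principle), the number of orderings in which A is strictly ahead of B throughout is (p − q)/(p + q) · C(p + q, p) = (53 − 28)/(53 + 28) · 4447824648753569790960 = 1372785385417768454000.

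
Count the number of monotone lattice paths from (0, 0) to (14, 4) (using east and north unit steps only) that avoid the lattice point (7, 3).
Number of paths = 2100

Total paths from (0, 0) to (14, 4): C(18, 14) = 3060. Paths through (7, 3): (paths (0, 0) → (7, 3)) × (paths (7, 3) → (14, 4)) = C(10, 7) · C(8, 7) = 120 · 8 = 960. Avoidance count = 3060 − 960 = 2100.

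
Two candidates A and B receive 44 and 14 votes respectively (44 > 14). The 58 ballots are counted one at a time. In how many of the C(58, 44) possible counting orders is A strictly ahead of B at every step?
Strict-lead orderings = 5246348656500

Total orderings of the 58 votes with 44 for A: C(58, 44) = 10142940735900. By the Bertrand ballot formula (Cycle Lemma / reflection principle), the number of orderings in which A is strictly ahead of B throughout is (p − q)/(p + q) · C(p + q, p) = (44 − 14)/(44 + 14) · 10142940735900 = 5246348656500.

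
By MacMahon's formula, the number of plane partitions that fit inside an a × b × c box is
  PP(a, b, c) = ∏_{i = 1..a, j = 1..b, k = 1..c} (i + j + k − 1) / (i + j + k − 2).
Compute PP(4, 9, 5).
PP(4, 9, 5) = 23029990984

Evaluate the triple product over i = 1..4, j = 1..9, k = 1..5. The factors are (2/1) · (3/2) · (4/3) · (5/4) · (6/5) · (3/2) · (4/3) · (5/4) · … (180 factors total). The numerators and denominators telescope so the product is an integer; carrying out the multiplication exactly gives PP(4, 9, 5) = 23029990984.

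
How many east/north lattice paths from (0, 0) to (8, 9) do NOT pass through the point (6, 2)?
Number of paths = 23302

Total paths from (0, 0) to (8, 9): C(17, 8) = 24310. Paths through (6, 2): (paths (0, 0) → (6, 2)) × (paths (6, 2) → (8, 9)) = C(8, 6) · C(9, 2) = 28 · 36 = 1008. Avoidance count = 24310 − 1008 = 23302.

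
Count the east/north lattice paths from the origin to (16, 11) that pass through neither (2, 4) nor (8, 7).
Number of paths = 8732070

Inclusion–exclusion. Total paths: C(27, 16) = 13037895. Through P₁: C(6, 2)·C(21, 14) = 1744200. Through P₂: C(15, 8)·C(12, 8) = 3185325. Since P₁ is strictly southwest of P₂, a monotone path through both must visit P₁ then P₂; paths through both = C(6, 2)·C(9, 6)·C(12, 8) = 623700. Avoid both = 13037895 − 1744200 − 3185325 + 623700 = 8732070.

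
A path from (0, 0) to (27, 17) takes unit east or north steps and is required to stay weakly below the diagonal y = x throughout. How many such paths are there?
Number of paths = 269638992062

By the reflection principle (André's argument), the number of monotone paths to (27, 17) with n ≤ m that never go above y = x is C(44, 27) − C(44, 28) = 686353797976 − 416714805914 = 269638992062.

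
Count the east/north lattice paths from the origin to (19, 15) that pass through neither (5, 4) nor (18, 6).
Number of paths = 1293121460

Inclusion–exclusion. Total paths: C(34, 19) = 1855967520. Through P₁: C(9, 5)·C(25, 14) = 561632400. Through P₂: C(24, 18)·C(10, 1) = 1345960. Since P₁ is strictly southwest of P₂, a monotone path through both must visit P₁ then P₂; paths through both = C(9, 5)·C(15, 13)·C(10, 1) = 132300. Avoid both = 1855967520 − 561632400 − 1345960 + 132300 = 1293121460.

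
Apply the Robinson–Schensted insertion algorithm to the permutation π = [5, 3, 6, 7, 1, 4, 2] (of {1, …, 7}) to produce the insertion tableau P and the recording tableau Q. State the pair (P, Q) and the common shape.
P = [1, 2, 7] / [3, 4] / [5, 6];  Q = [1, 3, 4] / [2, 6] / [5, 7];  common shape = (3, 2, 2)

Row-insert the values π_1, π_2, … into P one at a time, bumping the leftmost entry strictly greater than the inserted value down to the next row. The recording tableau Q records, in position (i, j), the step at which that cell was added to P.
  Insert 5 (step 1): P = [5];  Q = [1]
  Insert 3 (step 2): P = [3] / [5];  Q = [1] / [2]
  Insert 6 (step 3): P = [3, 6] / [5];  Q = [1, 3] / [2]
  Insert 7 (step 4): P = [3, 6, 7] / [5];  Q = [1, 3, 4] / [2]
  Insert 1 (step 5): P = [1, 6, 7] / [3] / [5];  Q = [1, 3, 4] / [2] / [5]
  Insert 4 (step 6): P = [1, 4, 7] / [3, 6] / [5];  Q = [1, 3, 4] / [2, 6] / [5]
  Insert 2 (step 7): P = [1, 2, 7] / [3, 4] / [5, 6];  Q = [1, 3, 4] / [2, 6] / [5, 7]
Final shape: (3, 2, 2).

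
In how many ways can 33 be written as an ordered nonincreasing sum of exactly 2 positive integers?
p(33, 2 parts) = 16

Partitions of n into exactly k parts are in bijection with partitions of n − k into at most k parts (subtract 1 from each part). So p(33, exactly 2) = p(31, parts ≤ 2). Computing via the recurrence p(m, j) = p(m, j−1) + p(m−j, j) gives 16.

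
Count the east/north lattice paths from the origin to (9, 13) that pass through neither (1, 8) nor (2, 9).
Number of paths = 473627

Inclusion–exclusion. Total paths: C(22, 9) = 497420. Through P₁: C(9, 1)·C(13, 8) = 11583. Through P₂: C(11, 2)·C(11, 7) = 18150. Since P₁ is strictly southwest of P₂, a monotone path through both must visit P₁ then P₂; paths through both = C(9, 1)·C(2, 1)·C(11, 7) = 5940. Avoid both = 497420 − 11583 − 18150 + 5940 = 473627.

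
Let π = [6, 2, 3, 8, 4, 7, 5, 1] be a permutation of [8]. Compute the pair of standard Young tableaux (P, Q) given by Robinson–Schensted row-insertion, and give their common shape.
P = [1, 3, 4, 5] / [2, 7] / [6] / [8];  Q = [1, 3, 4, 6] / [2, 5] / [7] / [8];  common shape = (4, 2, 1, 1)

Row-insert the values π_1, π_2, … into P one at a time, bumping the leftmost entry strictly greater than the inserted value down to the next row. The recording tableau Q records, in position (i, j), the step at which that cell was added to P.
  Insert 6 (step 1): P = [6];  Q = [1]
  Insert 2 (step 2): P = [2] / [6];  Q = [1] / [2]
  Insert 3 (step 3): P = [2, 3] / [6];  Q = [1, 3] / [2]
  Insert 8 (step 4): P = [2, 3, 8] / [6];  Q = [1, 3, 4] / [2]
  Insert 4 (step 5): P = [2, 3, 4] / [6, 8];  Q = [1, 3, 4] / [2, 5]
  Insert 7 (step 6): P = [2, 3, 4, 7] / [6, 8];  Q = [1, 3, 4, 6] / [2, 5]
  Insert 5 (step 7): P = [2, 3, 4, 5] / [6, 7] / [8];  Q = [1, 3, 4, 6] / [2, 5] / [7]
  Insert 1 (step 8): P = [1, 3, 4, 5] / [2, 7] / [6] / [8];  Q = [1, 3, 4, 6] / [2, 5] / [7] / [8]
Final shape: (4, 2, 1, 1).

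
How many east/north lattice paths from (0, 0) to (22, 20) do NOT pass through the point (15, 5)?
Number of paths = 511147493244

Total paths from (0, 0) to (22, 20): C(42, 22) = 513791607420. Paths through (15, 5): (paths (0, 0) → (15, 5)) × (paths (15, 5) → (22, 20)) = C(20, 15) · C(22, 7) = 15504 · 170544 = 2644114176. Avoidance count = 513791607420 − 2644114176 = 511147493244.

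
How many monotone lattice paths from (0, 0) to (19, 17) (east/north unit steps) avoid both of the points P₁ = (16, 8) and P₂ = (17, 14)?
Number of paths = 5835350700

Inclusion–exclusion. Total paths: C(36, 19) = 8597496600. Through P₁: C(24, 16)·C(12, 3) = 161803620. Through P₂: C(31, 17)·C(5, 2) = 2651825250. Since P₁ is strictly southwest of P₂, a monotone path through both must visit P₁ then P₂; paths through both = C(24, 16)·C(7, 1)·C(5, 2) = 51482970. Avoid both = 8597496600 − 161803620 − 2651825250 + 51482970 = 5835350700.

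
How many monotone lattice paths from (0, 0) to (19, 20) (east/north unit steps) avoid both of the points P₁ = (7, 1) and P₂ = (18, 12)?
Number of paths = 67066652289

Inclusion–exclusion. Total paths: C(39, 19) = 68923264410. Through P₁: C(8, 7)·C(31, 12) = 1128964200. Through P₂: C(30, 18)·C(9, 1) = 778439025. Since P₁ is strictly southwest of P₂, a monotone path through both must visit P₁ then P₂; paths through both = C(8, 7)·C(22, 11)·C(9, 1) = 50791104. Avoid both = 68923264410 − 1128964200 − 778439025 + 50791104 = 67066652289.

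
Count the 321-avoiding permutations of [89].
C_89 = 254224158304000796523953440778841647086547372026600

These 321-avoiding permutations are counted by the Catalan number C_n = (1/(n + 1)) · C(2n, n). For n = 89: C_89 = (1/90) · C(178, 89) = 22880174247360071687155809670095748237789263482394000/90 = 254224158304000796523953440778841647086547372026600.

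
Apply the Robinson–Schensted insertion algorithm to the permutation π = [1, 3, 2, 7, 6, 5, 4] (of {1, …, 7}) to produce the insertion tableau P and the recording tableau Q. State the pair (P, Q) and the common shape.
P = [1, 2, 4] / [3, 5] / [6] / [7];  Q = [1, 2, 4] / [3, 5] / [6] / [7];  common shape = (3, 2, 1, 1)

Row-insert the values π_1, π_2, … into P one at a time, bumping the leftmost entry strictly greater than the inserted value down to the next row. The recording tableau Q records, in position (i, j), the step at which that cell was added to P.
  Insert 1 (step 1): P = [1];  Q = [1]
  Insert 3 (step 2): P = [1, 3];  Q = [1, 2]
  Insert 2 (step 3): P = [1, 2] / [3];  Q = [1, 2] / [3]
  Insert 7 (step 4): P = [1, 2, 7] / [3];  Q = [1, 2, 4] / [3]
  Insert 6 (step 5): P = [1, 2, 6] / [3, 7];  Q = [1, 2, 4] / [3, 5]
  Insert 5 (step 6): P = [1, 2, 5] / [3, 6] / [7];  Q = [1, 2, 4] / [3, 5] / [6]
  Insert 4 (step 7): P = [1, 2, 4] / [3, 5] / [6] / [7];  Q = [1, 2, 4] / [3, 5] / [6] / [7]
Final shape: (3, 2, 1, 1).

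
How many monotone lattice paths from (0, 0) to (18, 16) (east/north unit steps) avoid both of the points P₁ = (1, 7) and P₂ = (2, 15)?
Number of paths = 2178963942

Inclusion–exclusion. Total paths: C(34, 18) = 2203961430. Through P₁: C(8, 1)·C(26, 17) = 24996400. Through P₂: C(17, 2)·C(17, 16) = 2312. Since P₁ is strictly southwest of P₂, a monotone path through both must visit P₁ then P₂; paths through both = C(8, 1)·C(9, 1)·C(17, 16) = 1224. Avoid both = 2203961430 − 24996400 − 2312 + 1224 = 2178963942.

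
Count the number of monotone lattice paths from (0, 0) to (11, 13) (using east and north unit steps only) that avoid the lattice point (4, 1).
Number of paths = 2244204

Total paths from (0, 0) to (11, 13): C(24, 11) = 2496144. Paths through (4, 1): (paths (0, 0) → (4, 1)) × (paths (4, 1) → (11, 13)) = C(5, 4) · C(19, 7) = 5 · 50388 = 251940. Avoidance count = 2496144 − 251940 = 2244204.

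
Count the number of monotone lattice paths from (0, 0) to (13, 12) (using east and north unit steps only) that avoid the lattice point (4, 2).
Number of paths = 3814630

Total paths from (0, 0) to (13, 12): C(25, 13) = 5200300. Paths through (4, 2): (paths (0, 0) → (4, 2)) × (paths (4, 2) → (13, 12)) = C(6, 4) · C(19, 9) = 15 · 92378 = 1385670. Avoidance count = 5200300 − 1385670 = 3814630.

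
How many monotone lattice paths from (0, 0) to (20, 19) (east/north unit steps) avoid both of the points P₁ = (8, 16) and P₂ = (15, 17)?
Number of paths = 56832007113

Inclusion–exclusion. Total paths: C(39, 20) = 68923264410. Through P₁: C(24, 8)·C(15, 12) = 334639305. Through P₂: C(32, 15)·C(7, 5) = 11880177120. Since P₁ is strictly southwest of P₂, a monotone path through both must visit P₁ then P₂; paths through both = C(24, 8)·C(8, 7)·C(7, 5) = 123559128. Avoid both = 68923264410 − 334639305 − 11880177120 + 123559128 = 56832007113.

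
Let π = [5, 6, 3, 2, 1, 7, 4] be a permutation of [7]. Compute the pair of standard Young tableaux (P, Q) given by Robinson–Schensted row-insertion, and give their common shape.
P = [1, 4, 7] / [2, 6] / [3] / [5];  Q = [1, 2, 6] / [3, 7] / [4] / [5];  common shape = (3, 2, 1, 1)

Row-insert the values π_1, π_2, … into P one at a time, bumping the leftmost entry strictly greater than the inserted value down to the next row. The recording tableau Q records, in position (i, j), the step at which that cell was added to P.
  Insert 5 (step 1): P = [5];  Q = [1]
  Insert 6 (step 2): P = [5, 6];  Q = [1, 2]
  Insert 3 (step 3): P = [3, 6] / [5];  Q = [1, 2] / [3]
  Insert 2 (step 4): P = [2, 6] / [3] / [5];  Q = [1, 2] / [3] / [4]
  Insert 1 (step 5): P = [1, 6] / [2] / [3] / [5];  Q = [1, 2] / [3] / [4] / [5]
  Insert 7 (step 6): P = [1, 6, 7] / [2] / [3] / [5];  Q = [1, 2, 6] / [3] / [4] / [5]
  Insert 4 (step 7): P = [1, 4, 7] / [2, 6] / [3] / [5];  Q = [1, 2, 6] / [3, 7] / [4] / [5]
Final shape: (3, 2, 1, 1).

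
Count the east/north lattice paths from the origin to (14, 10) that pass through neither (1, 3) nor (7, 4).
Number of paths = 1132944

Inclusion–exclusion. Total paths: C(24, 14) = 1961256. Through P₁: C(4, 1)·C(20, 13) = 310080. Through P₂: C(11, 7)·C(13, 7) = 566280. Since P₁ is strictly southwest of P₂, a monotone path through both must visit P₁ then P₂; paths through both = C(4, 1)·C(7, 6)·C(13, 7) = 48048. Avoid both = 1961256 − 310080 − 566280 + 48048 = 1132944.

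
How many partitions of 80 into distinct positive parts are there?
q(80) = 77312

A partition into distinct parts is a strictly decreasing sequence summing to n. The recurrence d(n, m) = d(n, m−1) + d(n−m, m−1) (use part m at most once) with q(n) = d(n, n) gives q(80) = 77312. (Euler's theorem: # distinct-part partitions = # odd-part partitions.)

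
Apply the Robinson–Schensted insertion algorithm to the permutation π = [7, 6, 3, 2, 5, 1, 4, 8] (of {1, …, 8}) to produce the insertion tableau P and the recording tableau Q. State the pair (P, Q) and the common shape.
P = [1, 4, 8] / [2, 5] / [3] / [6] / [7];  Q = [1, 5, 8] / [2, 7] / [3] / [4] / [6];  common shape = (3, 2, 1, 1, 1)

Row-insert the values π_1, π_2, … into P one at a time, bumping the leftmost entry strictly greater than the inserted value down to the next row. The recording tableau Q records, in position (i, j), the step at which that cell was added to P.
  Insert 7 (step 1): P = [7];  Q = [1]
  Insert 6 (step 2): P = [6] / [7];  Q = [1] / [2]
  Insert 3 (step 3): P = [3] / [6] / [7];  Q = [1] / [2] / [3]
  Insert 2 (step 4): P = [2] / [3] / [6] / [7];  Q = [1] / [2] / [3] / [4]
  Insert 5 (step 5): P = [2, 5] / [3] / [6] / [7];  Q = [1, 5] / [2] / [3] / [4]
  Insert 1 (step 6): P = [1, 5] / [2] / [3] / [6] / [7];  Q = [1, 5] / [2] / [3] / [4] / [6]
  Insert 4 (step 7): P = [1, 4] / [2, 5] / [3] / [6] / [7];  Q = [1, 5] / [2, 7] / [3] / [4] / [6]
  Insert 8 (step 8): P = [1, 4, 8] / [2, 5] / [3] / [6] / [7];  Q = [1, 5, 8] / [2, 7] / [3] / [4] / [6]
Final shape: (3, 2, 1, 1, 1).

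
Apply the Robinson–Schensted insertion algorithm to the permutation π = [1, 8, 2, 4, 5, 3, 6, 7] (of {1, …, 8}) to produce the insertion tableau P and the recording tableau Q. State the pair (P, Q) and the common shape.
P = [1, 2, 3, 5, 6, 7] / [4] / [8];  Q = [1, 2, 4, 5, 7, 8] / [3] / [6];  common shape = (6, 1, 1)

Row-insert the values π_1, π_2, … into P one at a time, bumping the leftmost entry strictly greater than the inserted value down to the next row. The recording tableau Q records, in position (i, j), the step at which that cell was added to P.
  Insert 1 (step 1): P = [1];  Q = [1]
  Insert 8 (step 2): P = [1, 8];  Q = [1, 2]
  Insert 2 (step 3): P = [1, 2] / [8];  Q = [1, 2] / [3]
  Insert 4 (step 4): P = [1, 2, 4] / [8];  Q = [1, 2, 4] / [3]
  Insert 5 (step 5): P = [1, 2, 4, 5] / [8];  Q = [1, 2, 4, 5] / [3]
  Insert 3 (step 6): P = [1, 2, 3, 5] / [4] / [8];  Q = [1, 2, 4, 5] / [3] / [6]
  Insert 6 (step 7): P = [1, 2, 3, 5, 6] / [4] / [8];  Q = [1, 2, 4, 5, 7] / [3] / [6]
  Insert 7 (step 8): P = [1, 2, 3, 5, 6, 7] / [4] / [8];  Q = [1, 2, 4, 5, 7, 8] / [3] / [6]
Final shape: (6, 1, 1).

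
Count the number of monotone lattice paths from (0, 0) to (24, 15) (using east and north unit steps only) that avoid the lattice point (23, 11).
Number of paths = 23710351860

Total paths from (0, 0) to (24, 15): C(39, 24) = 25140840660. Paths through (23, 11): (paths (0, 0) → (23, 11)) × (paths (23, 11) → (24, 15)) = C(34, 23) · C(5, 1) = 286097760 · 5 = 1430488800. Avoidance count = 25140840660 − 1430488800 = 23710351860.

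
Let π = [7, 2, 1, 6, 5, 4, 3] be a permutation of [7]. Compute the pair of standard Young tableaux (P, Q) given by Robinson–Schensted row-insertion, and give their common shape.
P = [1, 3] / [2, 4] / [5] / [6] / [7];  Q = [1, 4] / [2, 5] / [3] / [6] / [7];  common shape = (2, 2, 1, 1, 1)

Row-insert the values π_1, π_2, … into P one at a time, bumping the leftmost entry strictly greater than the inserted value down to the next row. The recording tableau Q records, in position (i, j), the step at which that cell was added to P.
  Insert 7 (step 1): P = [7];  Q = [1]
  Insert 2 (step 2): P = [2] / [7];  Q = [1] / [2]
  Insert 1 (step 3): P = [1] / [2] / [7];  Q = [1] / [2] / [3]
  Insert 6 (step 4): P = [1, 6] / [2] / [7];  Q = [1, 4] / [2] / [3]
  Insert 5 (step 5): P = [1, 5] / [2, 6] / [7];  Q = [1, 4] / [2, 5] / [3]
  Insert 4 (step 6): P = [1, 4] / [2, 5] / [6] / [7];  Q = [1, 4] / [2, 5] / [3] / [6]
  Insert 3 (step 7): P = [1, 3] / [2, 4] / [5] / [6] / [7];  Q = [1, 4] / [2, 5] / [3] / [6] / [7]
Final shape: (2, 2, 1, 1, 1).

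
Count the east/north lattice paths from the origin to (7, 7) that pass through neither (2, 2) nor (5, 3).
Number of paths = 1440

Inclusion–exclusion. Total paths: C(14, 7) = 3432. Through P₁: C(4, 2)·C(10, 5) = 1512. Through P₂: C(8, 5)·C(6, 2) = 840. Since P₁ is strictly southwest of P₂, a monotone path through both must visit P₁ then P₂; paths through both = C(4, 2)·C(4, 3)·C(6, 2) = 360. Avoid both = 3432 − 1512 − 840 + 360 = 1440.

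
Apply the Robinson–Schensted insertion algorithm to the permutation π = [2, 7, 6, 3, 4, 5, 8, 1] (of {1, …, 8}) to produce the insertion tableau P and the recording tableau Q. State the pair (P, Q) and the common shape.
P = [1, 3, 4, 5, 8] / [2] / [6] / [7];  Q = [1, 2, 5, 6, 7] / [3] / [4] / [8];  common shape = (5, 1, 1, 1)

Row-insert the values π_1, π_2, … into P one at a time, bumping the leftmost entry strictly greater than the inserted value down to the next row. The recording tableau Q records, in position (i, j), the step at which that cell was added to P.
  Insert 2 (step 1): P = [2];  Q = [1]
  Insert 7 (step 2): P = [2, 7];  Q = [1, 2]
  Insert 6 (step 3): P = [2, 6] / [7];  Q = [1, 2] / [3]
  Insert 3 (step 4): P = [2, 3] / [6] / [7];  Q = [1, 2] / [3] / [4]
  Insert 4 (step 5): P = [2, 3, 4] / [6] / [7];  Q = [1, 2, 5] / [3] / [4]
  Insert 5 (step 6): P = [2, 3, 4, 5] / [6] / [7];  Q = [1, 2, 5, 6] / [3] / [4]
  Insert 8 (step 7): P = [2, 3, 4, 5, 8] / [6] / [7];  Q = [1, 2, 5, 6, 7] / [3] / [4]
  Insert 1 (step 8): P = [1, 3, 4, 5, 8] / [2] / [6] / [7];  Q = [1, 2, 5, 6, 7] / [3] / [4] / [8]
Final shape: (5, 1, 1, 1).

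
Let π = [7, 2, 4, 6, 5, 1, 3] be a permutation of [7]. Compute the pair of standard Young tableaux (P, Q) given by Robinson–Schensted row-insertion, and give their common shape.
P = [1, 3, 5] / [2, 4] / [6] / [7];  Q = [1, 3, 4] / [2, 7] / [5] / [6];  common shape = (3, 2, 1, 1)

Row-insert the values π_1, π_2, … into P one at a time, bumping the leftmost entry strictly greater than the inserted value down to the next row. The recording tableau Q records, in position (i, j), the step at which that cell was added to P.
  Insert 7 (step 1): P = [7];  Q = [1]
  Insert 2 (step 2): P = [2] / [7];  Q = [1] / [2]
  Insert 4 (step 3): P = [2, 4] / [7];  Q = [1, 3] / [2]
  Insert 6 (step 4): P = [2, 4, 6] / [7];  Q = [1, 3, 4] / [2]
  Insert 5 (step 5): P = [2, 4, 5] / [6] / [7];  Q = [1, 3, 4] / [2] / [5]
  Insert 1 (step 6): P = [1, 4, 5] / [2] / [6] / [7];  Q = [1, 3, 4] / [2] / [5] / [6]
  Insert 3 (step 7): P = [1, 3, 5] / [2, 4] / [6] / [7];  Q = [1, 3, 4] / [2, 7] / [5] / [6]
Final shape: (3, 2, 1, 1).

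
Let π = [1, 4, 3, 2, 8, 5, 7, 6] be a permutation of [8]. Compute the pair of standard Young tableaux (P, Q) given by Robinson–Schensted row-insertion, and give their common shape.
P = [1, 2, 5, 6] / [3, 7] / [4, 8];  Q = [1, 2, 5, 7] / [3, 6] / [4, 8];  common shape = (4, 2, 2)

Row-insert the values π_1, π_2, … into P one at a time, bumping the leftmost entry strictly greater than the inserted value down to the next row. The recording tableau Q records, in position (i, j), the step at which that cell was added to P.
  Insert 1 (step 1): P = [1];  Q = [1]
  Insert 4 (step 2): P = [1, 4];  Q = [1, 2]
  Insert 3 (step 3): P = [1, 3] / [4];  Q = [1, 2] / [3]
  Insert 2 (step 4): P = [1, 2] / [3] / [4];  Q = [1, 2] / [3] / [4]
  Insert 8 (step 5): P = [1, 2, 8] / [3] / [4];  Q = [1, 2, 5] / [3] / [4]
  Insert 5 (step 6): P = [1, 2, 5] / [3, 8] / [4];  Q = [1, 2, 5] / [3, 6] / [4]
  Insert 7 (step 7): P = [1, 2, 5, 7] / [3, 8] / [4];  Q = [1, 2, 5, 7] / [3, 6] / [4]
  Insert 6 (step 8): P = [1, 2, 5, 6] / [3, 7] / [4, 8];  Q = [1, 2, 5, 7] / [3, 6] / [4, 8]
Final shape: (4, 2, 2).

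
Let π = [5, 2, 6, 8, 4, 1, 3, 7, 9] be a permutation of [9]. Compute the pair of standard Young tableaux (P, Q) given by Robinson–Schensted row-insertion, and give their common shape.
P = [1, 3, 7, 9] / [2, 4, 8] / [5, 6];  Q = [1, 3, 4, 9] / [2, 5, 8] / [6, 7];  common shape = (4, 3, 2)

Row-insert the values π_1, π_2, … into P one at a time, bumping the leftmost entry strictly greater than the inserted value down to the next row. The recording tableau Q records, in position (i, j), the step at which that cell was added to P.
  Insert 5 (step 1): P = [5];  Q = [1]
  Insert 2 (step 2): P = [2] / [5];  Q = [1] / [2]
  Insert 6 (step 3): P = [2, 6] / [5];  Q = [1, 3] / [2]
  Insert 8 (step 4): P = [2, 6, 8] / [5];  Q = [1, 3, 4] / [2]
  Insert 4 (step 5): P = [2, 4, 8] / [5, 6];  Q = [1, 3, 4] / [2, 5]
  Insert 1 (step 6): P = [1, 4, 8] / [2, 6] / [5];  Q = [1, 3, 4] / [2, 5] / [6]
  Insert 3 (step 7): P = [1, 3, 8] / [2, 4] / [5, 6];  Q = [1, 3, 4] / [2, 5] / [6, 7]
  Insert 7 (step 8): P = [1, 3, 7] / [2, 4, 8] / [5, 6];  Q = [1, 3, 4] / [2, 5, 8] / [6, 7]
  Insert 9 (step 9): P = [1, 3, 7, 9] / [2, 4, 8] / [5, 6];  Q = [1, 3, 4, 9] / [2, 5, 8] / [6, 7]
Final shape: (4, 3, 2).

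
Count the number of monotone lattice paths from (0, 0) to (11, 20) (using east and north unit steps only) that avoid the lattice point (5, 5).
Number of paths = 70997787

Total paths from (0, 0) to (11, 20): C(31, 11) = 84672315. Paths through (5, 5): (paths (0, 0) → (5, 5)) × (paths (5, 5) → (11, 20)) = C(10, 5) · C(21, 6) = 252 · 54264 = 13674528. Avoidance count = 84672315 − 13674528 = 70997787.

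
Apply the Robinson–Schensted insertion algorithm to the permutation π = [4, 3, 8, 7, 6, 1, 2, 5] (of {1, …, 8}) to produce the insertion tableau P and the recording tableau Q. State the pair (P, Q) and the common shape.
P = [1, 2, 5] / [3, 6] / [4, 7] / [8];  Q = [1, 3, 8] / [2, 4] / [5, 7] / [6];  common shape = (3, 2, 2, 1)

Row-insert the values π_1, π_2, … into P one at a time, bumping the leftmost entry strictly greater than the inserted value down to the next row. The recording tableau Q records, in position (i, j), the step at which that cell was added to P.
  Insert 4 (step 1): P = [4];  Q = [1]
  Insert 3 (step 2): P = [3] / [4];  Q = [1] / [2]
  Insert 8 (step 3): P = [3, 8] / [4];  Q = [1, 3] / [2]
  Insert 7 (step 4): P = [3, 7] / [4, 8];  Q = [1, 3] / [2, 4]
  Insert 6 (step 5): P = [3, 6] / [4, 7] / [8];  Q = [1, 3] / [2, 4] / [5]
  Insert 1 (step 6): P = [1, 6] / [3, 7] / [4] / [8];  Q = [1, 3] / [2, 4] / [5] / [6]
  Insert 2 (step 7): P = [1, 2] / [3, 6] / [4, 7] / [8];  Q = [1, 3] / [2, 4] / [5, 7] / [6]
  Insert 5 (step 8): P = [1, 2, 5] / [3, 6] / [4, 7] / [8];  Q = [1, 3, 8] / [2, 4] / [5, 7] / [6]
Final shape: (3, 2, 2, 1).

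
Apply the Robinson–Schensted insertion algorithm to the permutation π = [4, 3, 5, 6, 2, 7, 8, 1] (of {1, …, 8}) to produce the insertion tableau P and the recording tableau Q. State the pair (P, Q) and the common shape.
P = [1, 5, 6, 7, 8] / [2] / [3] / [4];  Q = [1, 3, 4, 6, 7] / [2] / [5] / [8];  common shape = (5, 1, 1, 1)

Row-insert the values π_1, π_2, … into P one at a time, bumping the leftmost entry strictly greater than the inserted value down to the next row. The recording tableau Q records, in position (i, j), the step at which that cell was added to P.
  Insert 4 (step 1): P = [4];  Q = [1]
  Insert 3 (step 2): P = [3] / [4];  Q = [1] / [2]
  Insert 5 (step 3): P = [3, 5] / [4];  Q = [1, 3] / [2]
  Insert 6 (step 4): P = [3, 5, 6] / [4];  Q = [1, 3, 4] / [2]
  Insert 2 (step 5): P = [2, 5, 6] / [3] / [4];  Q = [1, 3, 4] / [2] / [5]
  Insert 7 (step 6): P = [2, 5, 6, 7] / [3] / [4];  Q = [1, 3, 4, 6] / [2] / [5]
  Insert 8 (step 7): P = [2, 5, 6, 7, 8] / [3] / [4];  Q = [1, 3, 4, 6, 7] / [2] / [5]
  Insert 1 (step 8): P = [1, 5, 6, 7, 8] / [2] / [3] / [4];  Q = [1, 3, 4, 6, 7] / [2] / [5] / [8]
Final shape: (5, 1, 1, 1).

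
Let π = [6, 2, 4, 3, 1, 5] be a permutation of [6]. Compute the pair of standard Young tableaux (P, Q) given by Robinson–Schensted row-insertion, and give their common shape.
P = [1, 3, 5] / [2] / [4] / [6];  Q = [1, 3, 6] / [2] / [4] / [5];  common shape = (3, 1, 1, 1)

Row-insert the values π_1, π_2, … into P one at a time, bumping the leftmost entry strictly greater than the inserted value down to the next row. The recording tableau Q records, in position (i, j), the step at which that cell was added to P.
  Insert 6 (step 1): P = [6];  Q = [1]
  Insert 2 (step 2): P = [2] / [6];  Q = [1] / [2]
  Insert 4 (step 3): P = [2, 4] / [6];  Q = [1, 3] / [2]
  Insert 3 (step 4): P = [2, 3] / [4] / [6];  Q = [1, 3] / [2] / [4]
  Insert 1 (step 5): P = [1, 3] / [2] / [4] / [6];  Q = [1, 3] / [2] / [4] / [5]
  Insert 5 (step 6): P = [1, 3, 5] / [2] / [4] / [6];  Q = [1, 3, 6] / [2] / [4] / [5]
Final shape: (3, 1, 1, 1).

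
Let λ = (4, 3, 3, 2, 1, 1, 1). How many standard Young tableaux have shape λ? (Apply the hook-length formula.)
# SYT of shape (4, 3, 3, 2, 1, 1, 1) = 135135

Hook-length formula: f^λ = n! / Π hook(c), product over all cells c of the Young diagram. For λ = (4, 3, 3, 2, 1, 1, 1), n = 15 boxes. Hook lengths by row (left-to-right, top-to-bottom): [10, 6, 4, 1]; [8, 4, 2]; [7, 3, 1]; [5, 1]; [3]; [2]; [1]. Product of hooks = 9676800. So f^λ = 15! / 9676800 = 1307674368000 / 9676800 = 135135.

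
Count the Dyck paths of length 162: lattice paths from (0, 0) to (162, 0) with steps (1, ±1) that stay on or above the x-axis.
C_81 = 4462290049988320482463241297506133183499654740

These Dyck paths are counted by the Catalan number C_n = (1/(n + 1)) · C(2n, n). For n = 81: C_81 = (1/82) · C(162, 81) = 365907784099042279561985786395502921046971688680/82 = 4462290049988320482463241297506133183499654740.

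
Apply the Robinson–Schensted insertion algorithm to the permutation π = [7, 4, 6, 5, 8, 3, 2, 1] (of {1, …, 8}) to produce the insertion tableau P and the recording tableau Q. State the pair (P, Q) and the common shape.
P = [1, 5, 8] / [2] / [3] / [4] / [6] / [7];  Q = [1, 3, 5] / [2] / [4] / [6] / [7] / [8];  common shape = (3, 1, 1, 1, 1, 1)

Row-insert the values π_1, π_2, … into P one at a time, bumping the leftmost entry strictly greater than the inserted value down to the next row. The recording tableau Q records, in position (i, j), the step at which that cell was added to P.
  Insert 7 (step 1): P = [7];  Q = [1]
  Insert 4 (step 2): P = [4] / [7];  Q = [1] / [2]
  Insert 6 (step 3): P = [4, 6] / [7];  Q = [1, 3] / [2]
  Insert 5 (step 4): P = [4, 5] / [6] / [7];  Q = [1, 3] / [2] / [4]
  Insert 8 (step 5): P = [4, 5, 8] / [6] / [7];  Q = [1, 3, 5] / [2] / [4]
  Insert 3 (step 6): P = [3, 5, 8] / [4] / [6] / [7];  Q = [1, 3, 5] / [2] / [4] / [6]
  Insert 2 (step 7): P = [2, 5, 8] / [3] / [4] / [6] / [7];  Q = [1, 3, 5] / [2] / [4] / [6] / [7]
  Insert 1 (step 8): P = [1, 5, 8] / [2] / [3] / [4] / [6] / [7];  Q = [1, 3, 5] / [2] / [4] / [6] / [7] / [8]
Final shape: (3, 1, 1, 1, 1, 1).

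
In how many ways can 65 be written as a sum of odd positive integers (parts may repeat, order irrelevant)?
p_odd(65) = 18200

Enumerate partitions using only odd parts via the recurrence o(n, m) = o(n, m−2) + o(n−m, m) over odd m, starting from the largest odd part ≤ n. This gives p_odd(65) = 18200. (Euler's theorem: equals the count of distinct-part partitions.)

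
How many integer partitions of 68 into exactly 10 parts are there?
p(68, 10 parts) = 157564

Partitions of n into exactly k parts are in bijection with partitions of n − k into at most k parts (subtract 1 from each part). So p(68, exactly 10) = p(58, parts ≤ 10). Computing via the recurrence p(m, j) = p(m, j−1) + p(m−j, j) gives 157564.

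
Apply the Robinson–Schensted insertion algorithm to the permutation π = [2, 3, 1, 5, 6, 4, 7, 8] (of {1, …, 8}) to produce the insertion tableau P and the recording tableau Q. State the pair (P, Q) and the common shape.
P = [1, 3, 4, 6, 7, 8] / [2, 5];  Q = [1, 2, 4, 5, 7, 8] / [3, 6];  common shape = (6, 2)

Row-insert the values π_1, π_2, … into P one at a time, bumping the leftmost entry strictly greater than the inserted value down to the next row. The recording tableau Q records, in position (i, j), the step at which that cell was added to P.
  Insert 2 (step 1): P = [2];  Q = [1]
  Insert 3 (step 2): P = [2, 3];  Q = [1, 2]
  Insert 1 (step 3): P = [1, 3] / [2];  Q = [1, 2] / [3]
  Insert 5 (step 4): P = [1, 3, 5] / [2];  Q = [1, 2, 4] / [3]
  Insert 6 (step 5): P = [1, 3, 5, 6] / [2];  Q = [1, 2, 4, 5] / [3]
  Insert 4 (step 6): P = [1, 3, 4, 6] / [2, 5];  Q = [1, 2, 4, 5] / [3, 6]
  Insert 7 (step 7): P = [1, 3, 4, 6, 7] / [2, 5];  Q = [1, 2, 4, 5, 7] / [3, 6]
  Insert 8 (step 8): P = [1, 3, 4, 6, 7, 8] / [2, 5];  Q = [1, 2, 4, 5, 7, 8] / [3, 6]
Final shape: (6, 2).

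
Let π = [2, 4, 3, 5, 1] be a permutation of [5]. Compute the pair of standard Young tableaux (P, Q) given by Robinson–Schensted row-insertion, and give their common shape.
P = [1, 3, 5] / [2] / [4];  Q = [1, 2, 4] / [3] / [5];  common shape = (3, 1, 1)

Row-insert the values π_1, π_2, … into P one at a time, bumping the leftmost entry strictly greater than the inserted value down to the next row. The recording tableau Q records, in position (i, j), the step at which that cell was added to P.
  Insert 2 (step 1): P = [2];  Q = [1]
  Insert 4 (step 2): P = [2, 4];  Q = [1, 2]
  Insert 3 (step 3): P = [2, 3] / [4];  Q = [1, 2] / [3]
  Insert 5 (step 4): P = [2, 3, 5] / [4];  Q = [1, 2, 4] / [3]
  Insert 1 (step 5): P = [1, 3, 5] / [2] / [4];  Q = [1, 2, 4] / [3] / [5]
Final shape: (3, 1, 1).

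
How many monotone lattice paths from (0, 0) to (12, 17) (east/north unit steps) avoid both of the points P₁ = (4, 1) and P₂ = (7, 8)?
Number of paths = 36536910

Inclusion–exclusion. Total paths: C(29, 12) = 51895935. Through P₁: C(5, 4)·C(24, 8) = 3677355. Through P₂: C(15, 7)·C(14, 5) = 12882870. Since P₁ is strictly southwest of P₂, a monotone path through both must visit P₁ then P₂; paths through both = C(5, 4)·C(10, 3)·C(14, 5) = 1201200. Avoid both = 51895935 − 3677355 − 12882870 + 1201200 = 36536910.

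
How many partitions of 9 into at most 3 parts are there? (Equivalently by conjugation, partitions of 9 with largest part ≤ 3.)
p(9, parts ≤ 3) = 12

Partitions of 9 with all parts ≤ 3: 3+3+3, 3+3+2+1, 3+3+1+1+1, 3+2+2+2, 3+2+2+1+1, 3+2+1+1+1+1, 3+1+1+1+1+1+1, 2+2+2+2+1, 2+2+2+1+1+1, 2+2+1+1+1+1+1, 2+1+1+1+1+1+1+1, 1+1+1+1+1+1+1+1+1. Count = 12.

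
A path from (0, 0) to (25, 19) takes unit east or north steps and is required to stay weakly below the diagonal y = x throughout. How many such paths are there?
Number of paths = 379300783092

By the reflection principle (André's argument), the number of monotone paths to (25, 19) with n ≤ m that never go above y = x is C(44, 25) − C(44, 26) = 1408831480056 − 1029530696964 = 379300783092.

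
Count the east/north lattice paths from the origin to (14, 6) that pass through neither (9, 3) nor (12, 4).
Number of paths = 20800

Inclusion–exclusion. Total paths: C(20, 14) = 38760. Through P₁: C(12, 9)·C(8, 5) = 12320. Through P₂: C(16, 12)·C(4, 2) = 10920. Since P₁ is strictly southwest of P₂, a monotone path through both must visit P₁ then P₂; paths through both = C(12, 9)·C(4, 3)·C(4, 2) = 5280. Avoid both = 38760 − 12320 − 10920 + 5280 = 20800.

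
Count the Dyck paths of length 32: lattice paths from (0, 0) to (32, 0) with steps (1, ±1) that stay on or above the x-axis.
C_16 = 35357670

These Dyck paths are counted by the Catalan number C_n = (1/(n + 1)) · C(2n, n). For n = 16: C_16 = (1/17) · C(32, 16) = 601080390/17 = 35357670.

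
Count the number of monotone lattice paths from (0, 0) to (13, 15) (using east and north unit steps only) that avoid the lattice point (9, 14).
Number of paths = 33356210

Total paths from (0, 0) to (13, 15): C(28, 13) = 37442160. Paths through (9, 14): (paths (0, 0) → (9, 14)) × (paths (9, 14) → (13, 15)) = C(23, 9) · C(5, 4) = 817190 · 5 = 4085950. Avoidance count = 37442160 − 4085950 = 33356210.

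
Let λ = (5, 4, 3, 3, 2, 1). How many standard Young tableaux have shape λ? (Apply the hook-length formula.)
# SYT of shape (5, 4, 3, 3, 2, 1) = 10720710

Hook-length formula: f^λ = n! / Π hook(c), product over all cells c of the Young diagram. For λ = (5, 4, 3, 3, 2, 1), n = 18 boxes. Hook lengths by row (left-to-right, top-to-bottom): [10, 8, 6, 3, 1]; [8, 6, 4, 1]; [6, 4, 2]; [5, 3, 1]; [3, 1]; [1]. Product of hooks = 597196800. So f^λ = 18! / 597196800 = 6402373705728000 / 597196800 = 10720710.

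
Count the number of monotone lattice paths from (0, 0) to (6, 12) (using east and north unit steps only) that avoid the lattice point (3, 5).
Number of paths = 11844

Total paths from (0, 0) to (6, 12): C(18, 6) = 18564. Paths through (3, 5): (paths (0, 0) → (3, 5)) × (paths (3, 5) → (6, 12)) = C(8, 3) · C(10, 3) = 56 · 120 = 6720. Avoidance count = 18564 − 6720 = 11844.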